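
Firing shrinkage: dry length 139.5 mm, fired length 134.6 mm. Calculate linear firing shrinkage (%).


FS = (139.5 - 134.6) / 139.5 * 100 = 3.51%

3.51


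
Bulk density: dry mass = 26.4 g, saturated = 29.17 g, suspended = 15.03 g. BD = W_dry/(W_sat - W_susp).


BD = 26.4 / (29.17 - 15.03) = 26.4 / 14.14 = 1.867 g/cm^3

1.867


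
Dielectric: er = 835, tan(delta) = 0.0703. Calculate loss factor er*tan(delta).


Loss = 835 * 0.0703 = 58.701

58.701


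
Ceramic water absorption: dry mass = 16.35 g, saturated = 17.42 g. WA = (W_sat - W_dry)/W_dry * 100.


WA = (17.42 - 16.35) / 16.35 * 100 = 6.54%

6.54


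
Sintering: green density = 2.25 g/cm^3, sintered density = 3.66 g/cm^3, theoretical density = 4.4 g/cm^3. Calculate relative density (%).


Relative = 3.66 / 4.4 * 100 = 83.2%

83.2


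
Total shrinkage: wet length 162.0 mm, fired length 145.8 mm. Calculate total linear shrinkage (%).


TS = (162.0 - 145.8) / 162.0 * 100 = 10.0%

10.0


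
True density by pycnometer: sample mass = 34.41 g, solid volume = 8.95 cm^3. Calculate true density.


TD = 34.41 / 8.95 = 3.845 g/cm^3

3.845


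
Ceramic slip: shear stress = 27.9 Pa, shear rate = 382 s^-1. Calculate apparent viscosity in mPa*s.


eta = tau/gamma * 1000 = 27.9/382 * 1000 = 73.0 mPa*s

73.0


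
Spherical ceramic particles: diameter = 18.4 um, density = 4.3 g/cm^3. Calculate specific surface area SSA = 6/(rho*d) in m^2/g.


SSA = 6 / (4.3 * 18.4) = 0.076 m^2/g

0.076


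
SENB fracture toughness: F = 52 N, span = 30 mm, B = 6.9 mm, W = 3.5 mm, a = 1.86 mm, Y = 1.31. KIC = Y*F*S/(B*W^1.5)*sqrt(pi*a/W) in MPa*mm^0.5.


KIC = 1.31*52*30/(6.9*3.5^1.5)*sqrt(pi*1.86/3.5) = 58.44

58.44


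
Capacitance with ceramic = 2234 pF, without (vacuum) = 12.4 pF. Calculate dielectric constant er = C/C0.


er = 2234 / 12.4 = 180.16

180.16


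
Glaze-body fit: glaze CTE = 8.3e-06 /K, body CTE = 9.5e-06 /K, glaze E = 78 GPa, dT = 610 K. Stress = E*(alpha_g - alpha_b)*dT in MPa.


Stress = 78*1000*(8.3e-06 - 9.5e-06)*610 = -57.1 MPa

-57.1


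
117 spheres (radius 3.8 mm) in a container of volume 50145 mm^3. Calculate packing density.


V_sphere = 4/3*pi*3.8^3 = 229.8473 mm^3
Total V = 117*229.8473 = 26892.1341 mm^3
PD = 26892.1341 / 50145 = 0.536

0.536


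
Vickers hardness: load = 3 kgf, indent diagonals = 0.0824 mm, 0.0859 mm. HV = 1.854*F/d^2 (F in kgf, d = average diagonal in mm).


d_avg = (0.0824+0.0859)/2 = 0.08415 mm
HV = 1.854*3/0.08415^2 = 785

785


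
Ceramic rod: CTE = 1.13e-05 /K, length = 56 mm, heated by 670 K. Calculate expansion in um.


dL = 1.13e-05 * 56 * 670 * 1000 = 423.976 um

423.976


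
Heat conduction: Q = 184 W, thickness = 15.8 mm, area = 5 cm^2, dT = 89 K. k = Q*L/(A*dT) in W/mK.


k = 184*15.8/1000/(5/10000*89) = 65.33 W/mK

65.33


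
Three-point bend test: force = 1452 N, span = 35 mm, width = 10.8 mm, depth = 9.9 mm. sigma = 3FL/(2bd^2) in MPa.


sigma = 3*1452*35/(2*10.8*9.9^2) = 72.0 MPa

72.0


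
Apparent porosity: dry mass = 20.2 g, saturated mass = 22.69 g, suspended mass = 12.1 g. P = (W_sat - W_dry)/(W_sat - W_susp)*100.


P = (22.69 - 20.2) / (22.69 - 12.1) * 100 = 2.49 / 10.59 * 100 = 23.5%

23.5


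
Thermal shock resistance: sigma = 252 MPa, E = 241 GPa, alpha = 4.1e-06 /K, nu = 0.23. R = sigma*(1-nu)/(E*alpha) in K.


R = 252*(1-0.23)/(241*1000*4.1e-06) = 196 K

196


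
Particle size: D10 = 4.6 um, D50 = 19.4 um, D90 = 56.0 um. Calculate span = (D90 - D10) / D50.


Span = (56.0 - 4.6) / 19.4 = 51.4 / 19.4 = 2.649

2.649


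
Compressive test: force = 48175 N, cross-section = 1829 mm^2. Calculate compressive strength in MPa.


CS = 48175 / 1829 = 26.3 MPa

26.3


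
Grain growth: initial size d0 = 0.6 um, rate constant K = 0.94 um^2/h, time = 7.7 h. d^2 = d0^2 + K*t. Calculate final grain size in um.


d^2 = 0.6^2 + 0.94*7.7 = 7.598
d = sqrt(7.598) = 2.76 um

2.76


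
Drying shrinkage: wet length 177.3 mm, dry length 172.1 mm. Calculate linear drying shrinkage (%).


DS = (177.3 - 172.1) / 177.3 * 100 = 2.93%

2.93


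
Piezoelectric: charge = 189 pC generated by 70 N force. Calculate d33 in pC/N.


d33 = 189 / 70 = 2.7 pC/N

2.7


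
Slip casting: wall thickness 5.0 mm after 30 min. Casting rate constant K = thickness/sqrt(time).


K = 5.0 / sqrt(30) = 5.0 / 5.4772 = 0.913 mm/min^0.5

0.913


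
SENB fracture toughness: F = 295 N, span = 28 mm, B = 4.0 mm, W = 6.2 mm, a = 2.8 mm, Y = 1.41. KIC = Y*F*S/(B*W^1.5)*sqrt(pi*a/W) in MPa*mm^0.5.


KIC = 1.41*295*28/(4.0*6.2^1.5)*sqrt(pi*2.8/6.2) = 224.65

224.65


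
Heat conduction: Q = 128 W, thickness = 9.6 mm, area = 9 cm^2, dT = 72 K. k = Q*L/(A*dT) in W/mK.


k = 128*9.6/1000/(9/10000*72) = 18.96 W/mK

18.96


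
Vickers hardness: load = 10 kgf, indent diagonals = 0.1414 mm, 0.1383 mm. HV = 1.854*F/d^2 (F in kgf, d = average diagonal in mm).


d_avg = (0.1414+0.1383)/2 = 0.13985 mm
HV = 1.854*10/0.13985^2 = 948

948


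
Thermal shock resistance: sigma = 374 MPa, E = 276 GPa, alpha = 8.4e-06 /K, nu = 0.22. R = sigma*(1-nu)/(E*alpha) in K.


R = 374*(1-0.22)/(276*1000*8.4e-06) = 126 K

126


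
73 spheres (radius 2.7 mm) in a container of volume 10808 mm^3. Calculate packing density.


V_sphere = 4/3*pi*2.7^3 = 82.448 mm^3
Total V = 73*82.448 = 6018.704 mm^3
PD = 6018.704 / 10808 = 0.557

0.557


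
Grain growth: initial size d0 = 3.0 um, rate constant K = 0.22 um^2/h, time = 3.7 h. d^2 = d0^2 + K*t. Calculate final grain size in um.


d^2 = 3.0^2 + 0.22*3.7 = 9.814
d = sqrt(9.814) = 3.13 um

3.13


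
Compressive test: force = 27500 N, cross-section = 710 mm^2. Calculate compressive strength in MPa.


CS = 27500 / 710 = 38.7 MPa

38.7


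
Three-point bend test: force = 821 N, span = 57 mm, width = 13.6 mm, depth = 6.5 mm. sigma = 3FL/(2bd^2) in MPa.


sigma = 3*821*57/(2*13.6*6.5^2) = 122.2 MPa

122.2


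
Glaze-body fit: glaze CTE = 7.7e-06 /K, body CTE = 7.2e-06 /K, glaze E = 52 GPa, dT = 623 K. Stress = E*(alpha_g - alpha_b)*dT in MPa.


Stress = 52*1000*(7.7e-06 - 7.2e-06)*623 = 16.2 MPa

16.2


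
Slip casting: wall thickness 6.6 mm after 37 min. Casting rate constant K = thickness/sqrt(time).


K = 6.6 / sqrt(37) = 6.6 / 6.0828 = 1.085 mm/min^0.5

1.085


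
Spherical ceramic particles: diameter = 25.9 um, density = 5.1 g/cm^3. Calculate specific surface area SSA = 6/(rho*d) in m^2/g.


SSA = 6 / (5.1 * 25.9) = 0.045 m^2/g

0.045


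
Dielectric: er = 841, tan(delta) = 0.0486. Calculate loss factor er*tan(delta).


Loss = 841 * 0.0486 = 40.873

40.873


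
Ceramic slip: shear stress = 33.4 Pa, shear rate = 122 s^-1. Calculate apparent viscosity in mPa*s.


eta = tau/gamma * 1000 = 33.4/122 * 1000 = 273.8 mPa*s

273.8


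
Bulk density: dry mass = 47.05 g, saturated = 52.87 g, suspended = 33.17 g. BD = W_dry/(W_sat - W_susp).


BD = 47.05 / (52.87 - 33.17) = 47.05 / 19.7 = 2.388 g/cm^3

2.388


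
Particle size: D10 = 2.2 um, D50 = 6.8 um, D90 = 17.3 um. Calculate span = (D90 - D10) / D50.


Span = (17.3 - 2.2) / 6.8 = 15.1 / 6.8 = 2.221

2.221


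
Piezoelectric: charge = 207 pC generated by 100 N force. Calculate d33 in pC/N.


d33 = 207 / 100 = 2.1 pC/N

2.1


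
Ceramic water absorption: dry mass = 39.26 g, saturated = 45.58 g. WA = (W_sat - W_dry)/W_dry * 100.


WA = (45.58 - 39.26) / 39.26 * 100 = 16.1%

16.1


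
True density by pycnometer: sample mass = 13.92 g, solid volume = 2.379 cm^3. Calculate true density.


TD = 13.92 / 2.379 = 5.851 g/cm^3

5.851


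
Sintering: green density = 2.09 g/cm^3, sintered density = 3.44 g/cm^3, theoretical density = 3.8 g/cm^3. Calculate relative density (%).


Relative = 3.44 / 3.8 * 100 = 90.5%

90.5


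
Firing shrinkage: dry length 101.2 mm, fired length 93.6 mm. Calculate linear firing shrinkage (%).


FS = (101.2 - 93.6) / 101.2 * 100 = 7.51%

7.51


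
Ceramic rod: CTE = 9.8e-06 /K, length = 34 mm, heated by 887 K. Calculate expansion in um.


dL = 9.8e-06 * 34 * 887 * 1000 = 295.548 um

295.548


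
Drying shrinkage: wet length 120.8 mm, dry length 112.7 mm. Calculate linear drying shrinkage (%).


DS = (120.8 - 112.7) / 120.8 * 100 = 6.71%

6.71


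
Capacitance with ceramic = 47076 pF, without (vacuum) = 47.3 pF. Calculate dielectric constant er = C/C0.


er = 47076 / 47.3 = 995.26

995.26


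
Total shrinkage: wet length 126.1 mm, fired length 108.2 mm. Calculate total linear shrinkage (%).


TS = (126.1 - 108.2) / 126.1 * 100 = 14.2%

14.2


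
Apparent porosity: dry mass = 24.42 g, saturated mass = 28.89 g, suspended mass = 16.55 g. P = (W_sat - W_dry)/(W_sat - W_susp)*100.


P = (28.89 - 24.42) / (28.89 - 16.55) * 100 = 4.47 / 12.34 * 100 = 36.2%

36.2


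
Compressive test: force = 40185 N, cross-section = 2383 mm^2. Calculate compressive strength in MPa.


CS = 40185 / 2383 = 16.9 MPa

16.9


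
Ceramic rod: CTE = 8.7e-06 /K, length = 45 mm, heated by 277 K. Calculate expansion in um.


dL = 8.7e-06 * 45 * 277 * 1000 = 108.446 um

108.446


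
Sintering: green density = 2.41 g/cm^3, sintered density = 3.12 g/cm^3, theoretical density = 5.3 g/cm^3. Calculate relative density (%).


Relative = 3.12 / 5.3 * 100 = 58.9%

58.9


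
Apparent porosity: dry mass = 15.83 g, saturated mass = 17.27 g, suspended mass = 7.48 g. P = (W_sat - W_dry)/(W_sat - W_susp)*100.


P = (17.27 - 15.83) / (17.27 - 7.48) * 100 = 1.44 / 9.79 * 100 = 14.7%

14.7


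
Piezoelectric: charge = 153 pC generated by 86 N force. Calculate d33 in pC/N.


d33 = 153 / 86 = 1.8 pC/N

1.8


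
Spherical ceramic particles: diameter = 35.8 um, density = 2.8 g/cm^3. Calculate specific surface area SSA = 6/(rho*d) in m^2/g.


SSA = 6 / (2.8 * 35.8) = 0.06 m^2/g

0.06


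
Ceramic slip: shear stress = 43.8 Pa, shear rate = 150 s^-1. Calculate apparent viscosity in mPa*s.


eta = tau/gamma * 1000 = 43.8/150 * 1000 = 292.0 mPa*s

292.0


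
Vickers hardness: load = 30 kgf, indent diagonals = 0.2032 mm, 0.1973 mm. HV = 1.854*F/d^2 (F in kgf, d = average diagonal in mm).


d_avg = (0.2032+0.1973)/2 = 0.20025 mm
HV = 1.854*30/0.20025^2 = 1387

1387


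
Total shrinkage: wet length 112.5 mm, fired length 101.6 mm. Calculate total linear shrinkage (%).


TS = (112.5 - 101.6) / 112.5 * 100 = 9.69%

9.69


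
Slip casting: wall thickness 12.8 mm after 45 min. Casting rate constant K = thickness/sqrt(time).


K = 12.8 / sqrt(45) = 12.8 / 6.7082 = 1.908 mm/min^0.5

1.908


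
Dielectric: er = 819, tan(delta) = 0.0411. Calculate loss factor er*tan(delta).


Loss = 819 * 0.0411 = 33.661

33.661


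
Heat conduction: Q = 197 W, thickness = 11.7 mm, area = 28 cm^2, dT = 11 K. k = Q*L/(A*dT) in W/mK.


k = 197*11.7/1000/(28/10000*11) = 74.83 W/mK

74.83


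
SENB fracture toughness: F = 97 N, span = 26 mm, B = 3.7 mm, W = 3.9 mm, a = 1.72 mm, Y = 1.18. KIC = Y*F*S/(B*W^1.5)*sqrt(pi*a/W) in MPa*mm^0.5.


KIC = 1.18*97*26/(3.7*3.9^1.5)*sqrt(pi*1.72/3.9) = 122.92

122.92


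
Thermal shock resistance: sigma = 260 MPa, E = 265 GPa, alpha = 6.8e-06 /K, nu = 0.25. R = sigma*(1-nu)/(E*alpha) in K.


R = 260*(1-0.25)/(265*1000*6.8e-06) = 108 K

108


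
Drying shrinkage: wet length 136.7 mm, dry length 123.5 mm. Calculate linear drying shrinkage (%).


DS = (136.7 - 123.5) / 136.7 * 100 = 9.66%

9.66


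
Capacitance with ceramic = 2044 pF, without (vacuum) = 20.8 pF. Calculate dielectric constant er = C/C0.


er = 2044 / 20.8 = 98.27

98.27


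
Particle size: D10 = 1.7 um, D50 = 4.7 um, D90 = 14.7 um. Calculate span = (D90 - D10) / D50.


Span = (14.7 - 1.7) / 4.7 = 13.0 / 4.7 = 2.766

2.766


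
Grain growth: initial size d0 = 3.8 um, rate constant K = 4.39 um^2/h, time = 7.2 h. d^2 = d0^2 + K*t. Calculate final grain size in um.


d^2 = 3.8^2 + 4.39*7.2 = 46.048
d = sqrt(46.048) = 6.79 um

6.79


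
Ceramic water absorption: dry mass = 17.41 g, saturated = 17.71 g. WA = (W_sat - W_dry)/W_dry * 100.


WA = (17.71 - 17.41) / 17.41 * 100 = 1.72%

1.72


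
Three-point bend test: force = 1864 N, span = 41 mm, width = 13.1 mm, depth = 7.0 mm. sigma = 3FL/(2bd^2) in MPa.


sigma = 3*1864*41/(2*13.1*7.0^2) = 178.6 MPa

178.6


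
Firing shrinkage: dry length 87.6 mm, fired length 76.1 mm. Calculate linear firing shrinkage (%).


FS = (87.6 - 76.1) / 87.6 * 100 = 13.13%

13.13


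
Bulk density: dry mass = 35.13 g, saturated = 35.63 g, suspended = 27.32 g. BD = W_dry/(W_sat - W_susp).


BD = 35.13 / (35.63 - 27.32) = 35.13 / 8.31 = 4.227 g/cm^3

4.227


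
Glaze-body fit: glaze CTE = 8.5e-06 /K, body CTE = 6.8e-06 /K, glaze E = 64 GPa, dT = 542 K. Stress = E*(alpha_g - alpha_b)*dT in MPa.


Stress = 64*1000*(8.5e-06 - 6.8e-06)*542 = 59.0 MPa

59.0


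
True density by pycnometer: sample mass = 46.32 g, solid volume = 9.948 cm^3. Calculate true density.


TD = 46.32 / 9.948 = 4.656 g/cm^3

4.656


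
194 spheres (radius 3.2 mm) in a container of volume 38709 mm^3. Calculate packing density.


V_sphere = 4/3*pi*3.2^3 = 137.2583 mm^3
Total V = 194*137.2583 = 26628.1102 mm^3
PD = 26628.1102 / 38709 = 0.688

0.688


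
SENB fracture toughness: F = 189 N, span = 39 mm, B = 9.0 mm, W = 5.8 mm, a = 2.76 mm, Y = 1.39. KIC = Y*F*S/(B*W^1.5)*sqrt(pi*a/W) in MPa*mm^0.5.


KIC = 1.39*189*39/(9.0*5.8^1.5)*sqrt(pi*2.76/5.8) = 99.65

99.65


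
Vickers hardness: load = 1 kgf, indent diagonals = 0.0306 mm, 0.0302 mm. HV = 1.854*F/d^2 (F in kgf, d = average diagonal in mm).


d_avg = (0.0306+0.0302)/2 = 0.0304 mm
HV = 1.854*1/0.0304^2 = 2006

2006


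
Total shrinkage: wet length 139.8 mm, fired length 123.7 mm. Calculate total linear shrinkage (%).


TS = (139.8 - 123.7) / 139.8 * 100 = 11.52%

11.52


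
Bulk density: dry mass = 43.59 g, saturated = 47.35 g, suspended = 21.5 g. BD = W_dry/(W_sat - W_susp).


BD = 43.59 / (47.35 - 21.5) = 43.59 / 25.85 = 1.686 g/cm^3

1.686


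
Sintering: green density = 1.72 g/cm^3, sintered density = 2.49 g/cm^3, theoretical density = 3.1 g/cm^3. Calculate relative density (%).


Relative = 2.49 / 3.1 * 100 = 80.3%

80.3


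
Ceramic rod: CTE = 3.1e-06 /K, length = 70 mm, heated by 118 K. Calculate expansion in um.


dL = 3.1e-06 * 70 * 118 * 1000 = 25.606 um

25.606


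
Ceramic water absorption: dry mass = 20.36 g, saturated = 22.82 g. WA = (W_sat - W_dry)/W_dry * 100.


WA = (22.82 - 20.36) / 20.36 * 100 = 12.08%

12.08


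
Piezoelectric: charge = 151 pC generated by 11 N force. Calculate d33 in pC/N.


d33 = 151 / 11 = 13.7 pC/N

13.7


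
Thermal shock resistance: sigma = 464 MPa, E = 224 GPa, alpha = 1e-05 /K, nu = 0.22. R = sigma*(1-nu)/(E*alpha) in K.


R = 464*(1-0.22)/(224*1000*1e-05) = 162 K

162


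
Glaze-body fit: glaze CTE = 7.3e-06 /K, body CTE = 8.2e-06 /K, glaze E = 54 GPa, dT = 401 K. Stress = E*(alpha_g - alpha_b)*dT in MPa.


Stress = 54*1000*(7.3e-06 - 8.2e-06)*401 = -19.5 MPa

-19.5


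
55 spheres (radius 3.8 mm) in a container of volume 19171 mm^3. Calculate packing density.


V_sphere = 4/3*pi*3.8^3 = 229.8473 mm^3
Total V = 55*229.8473 = 12641.6015 mm^3
PD = 12641.6015 / 19171 = 0.659

0.659


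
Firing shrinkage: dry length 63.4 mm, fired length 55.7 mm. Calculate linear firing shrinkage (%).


FS = (63.4 - 55.7) / 63.4 * 100 = 12.15%

12.15


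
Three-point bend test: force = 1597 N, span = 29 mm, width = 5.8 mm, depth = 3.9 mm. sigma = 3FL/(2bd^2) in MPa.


sigma = 3*1597*29/(2*5.8*3.9^2) = 787.5 MPa

787.5


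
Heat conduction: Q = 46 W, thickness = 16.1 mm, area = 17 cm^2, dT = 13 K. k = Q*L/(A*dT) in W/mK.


k = 46*16.1/1000/(17/10000*13) = 33.51 W/mK

33.51


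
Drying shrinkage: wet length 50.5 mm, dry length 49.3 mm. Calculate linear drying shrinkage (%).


DS = (50.5 - 49.3) / 50.5 * 100 = 2.38%

2.38


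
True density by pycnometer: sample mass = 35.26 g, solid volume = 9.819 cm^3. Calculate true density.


TD = 35.26 / 9.819 = 3.591 g/cm^3

3.591


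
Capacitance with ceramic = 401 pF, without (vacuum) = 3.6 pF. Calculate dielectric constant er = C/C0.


er = 401 / 3.6 = 111.39

111.39


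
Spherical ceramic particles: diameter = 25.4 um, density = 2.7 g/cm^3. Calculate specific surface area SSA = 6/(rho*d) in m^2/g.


SSA = 6 / (2.7 * 25.4) = 0.087 m^2/g

0.087


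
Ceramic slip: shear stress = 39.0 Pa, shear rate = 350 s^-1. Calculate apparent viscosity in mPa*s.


eta = tau/gamma * 1000 = 39.0/350 * 1000 = 111.4 mPa*s

111.4


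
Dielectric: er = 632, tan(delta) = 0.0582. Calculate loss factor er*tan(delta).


Loss = 632 * 0.0582 = 36.782

36.782


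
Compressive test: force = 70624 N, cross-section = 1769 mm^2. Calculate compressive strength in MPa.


CS = 70624 / 1769 = 39.9 MPa

39.9


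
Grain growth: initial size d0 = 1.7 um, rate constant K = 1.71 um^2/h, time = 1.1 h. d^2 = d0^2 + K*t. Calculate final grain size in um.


d^2 = 1.7^2 + 1.71*1.1 = 4.771
d = sqrt(4.771) = 2.18 um

2.18


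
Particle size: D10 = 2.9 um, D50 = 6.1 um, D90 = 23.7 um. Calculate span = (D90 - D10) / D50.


Span = (23.7 - 2.9) / 6.1 = 20.8 / 6.1 = 3.41

3.41


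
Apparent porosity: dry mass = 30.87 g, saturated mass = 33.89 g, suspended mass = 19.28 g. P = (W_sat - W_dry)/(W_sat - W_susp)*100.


P = (33.89 - 30.87) / (33.89 - 19.28) * 100 = 3.02 / 14.61 * 100 = 20.7%

20.7


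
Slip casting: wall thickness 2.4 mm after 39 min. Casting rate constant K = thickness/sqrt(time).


K = 2.4 / sqrt(39) = 2.4 / 6.245 = 0.384 mm/min^0.5

0.384


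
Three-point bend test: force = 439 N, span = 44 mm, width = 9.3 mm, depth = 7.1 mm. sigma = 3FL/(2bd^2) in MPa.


sigma = 3*439*44/(2*9.3*7.1^2) = 61.8 MPa

61.8


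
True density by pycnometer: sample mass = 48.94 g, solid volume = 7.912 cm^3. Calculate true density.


TD = 48.94 / 7.912 = 6.186 g/cm^3

6.186


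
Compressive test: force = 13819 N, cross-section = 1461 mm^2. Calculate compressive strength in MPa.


CS = 13819 / 1461 = 9.5 MPa

9.5


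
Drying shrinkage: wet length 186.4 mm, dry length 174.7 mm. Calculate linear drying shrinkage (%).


DS = (186.4 - 174.7) / 186.4 * 100 = 6.28%

6.28


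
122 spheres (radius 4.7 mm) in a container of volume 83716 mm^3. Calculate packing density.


V_sphere = 4/3*pi*4.7^3 = 434.8928 mm^3
Total V = 122*434.8928 = 53056.9216 mm^3
PD = 53056.9216 / 83716 = 0.634

0.634


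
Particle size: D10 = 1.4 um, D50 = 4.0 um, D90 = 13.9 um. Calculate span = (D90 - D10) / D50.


Span = (13.9 - 1.4) / 4.0 = 12.5 / 4.0 = 3.125

3.125


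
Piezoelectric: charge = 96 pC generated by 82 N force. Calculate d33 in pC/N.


d33 = 96 / 82 = 1.2 pC/N

1.2


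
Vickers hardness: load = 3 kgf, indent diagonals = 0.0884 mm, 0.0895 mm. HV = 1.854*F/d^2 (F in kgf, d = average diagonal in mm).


d_avg = (0.0884+0.0895)/2 = 0.08895 mm
HV = 1.854*3/0.08895^2 = 703

703


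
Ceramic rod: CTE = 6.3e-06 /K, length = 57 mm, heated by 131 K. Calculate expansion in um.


dL = 6.3e-06 * 57 * 131 * 1000 = 47.042 um

47.042


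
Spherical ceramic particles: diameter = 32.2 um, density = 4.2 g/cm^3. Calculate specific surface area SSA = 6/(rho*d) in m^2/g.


SSA = 6 / (4.2 * 32.2) = 0.044 m^2/g

0.044


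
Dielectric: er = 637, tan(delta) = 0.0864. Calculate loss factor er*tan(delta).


Loss = 637 * 0.0864 = 55.037

55.037


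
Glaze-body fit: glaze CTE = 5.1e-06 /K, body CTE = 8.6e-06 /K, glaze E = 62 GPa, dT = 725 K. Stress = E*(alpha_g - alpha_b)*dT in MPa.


Stress = 62*1000*(5.1e-06 - 8.6e-06)*725 = -157.3 MPa

-157.3


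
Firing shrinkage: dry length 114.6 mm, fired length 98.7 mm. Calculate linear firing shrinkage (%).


FS = (114.6 - 98.7) / 114.6 * 100 = 13.87%

13.87


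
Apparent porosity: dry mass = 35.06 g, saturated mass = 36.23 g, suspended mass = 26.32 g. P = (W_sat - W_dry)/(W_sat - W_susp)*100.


P = (36.23 - 35.06) / (36.23 - 26.32) * 100 = 1.17 / 9.91 * 100 = 11.8%

11.8


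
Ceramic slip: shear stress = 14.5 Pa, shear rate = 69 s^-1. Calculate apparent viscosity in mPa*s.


eta = tau/gamma * 1000 = 14.5/69 * 1000 = 210.1 mPa*s

210.1


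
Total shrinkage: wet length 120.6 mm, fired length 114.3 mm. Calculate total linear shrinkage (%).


TS = (120.6 - 114.3) / 120.6 * 100 = 5.22%

5.22


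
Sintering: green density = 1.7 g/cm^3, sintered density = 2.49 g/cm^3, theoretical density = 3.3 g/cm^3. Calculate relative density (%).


Relative = 2.49 / 3.3 * 100 = 75.5%

75.5


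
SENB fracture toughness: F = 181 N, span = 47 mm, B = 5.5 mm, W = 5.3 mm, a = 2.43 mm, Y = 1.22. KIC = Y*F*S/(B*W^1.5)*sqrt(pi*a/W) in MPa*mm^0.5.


KIC = 1.22*181*47/(5.5*5.3^1.5)*sqrt(pi*2.43/5.3) = 185.61

185.61


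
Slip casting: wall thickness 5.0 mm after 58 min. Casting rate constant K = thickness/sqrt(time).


K = 5.0 / sqrt(58) = 5.0 / 7.6158 = 0.657 mm/min^0.5

0.657


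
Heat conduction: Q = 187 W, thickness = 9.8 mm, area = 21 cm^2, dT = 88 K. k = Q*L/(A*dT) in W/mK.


k = 187*9.8/1000/(21/10000*88) = 9.92 W/mK

9.92


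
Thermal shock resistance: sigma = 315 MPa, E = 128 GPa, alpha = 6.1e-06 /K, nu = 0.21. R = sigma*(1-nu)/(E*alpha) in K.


R = 315*(1-0.21)/(128*1000*6.1e-06) = 319 K

319


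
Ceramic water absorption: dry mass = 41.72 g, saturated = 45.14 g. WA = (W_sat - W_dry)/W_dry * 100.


WA = (45.14 - 41.72) / 41.72 * 100 = 8.2%

8.2


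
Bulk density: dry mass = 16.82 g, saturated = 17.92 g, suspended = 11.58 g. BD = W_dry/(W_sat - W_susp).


BD = 16.82 / (17.92 - 11.58) = 16.82 / 6.34 = 2.653 g/cm^3

2.653


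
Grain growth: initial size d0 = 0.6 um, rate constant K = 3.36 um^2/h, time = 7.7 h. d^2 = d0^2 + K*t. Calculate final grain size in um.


d^2 = 0.6^2 + 3.36*7.7 = 26.232
d = sqrt(26.232) = 5.12 um

5.12


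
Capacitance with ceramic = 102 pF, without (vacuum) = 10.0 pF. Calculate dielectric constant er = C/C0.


er = 102 / 10.0 = 10.2

10.2


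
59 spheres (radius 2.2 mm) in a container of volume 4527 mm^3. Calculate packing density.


V_sphere = 4/3*pi*2.2^3 = 44.6022 mm^3
Total V = 59*44.6022 = 2631.5298 mm^3
PD = 2631.5298 / 4527 = 0.581

0.581


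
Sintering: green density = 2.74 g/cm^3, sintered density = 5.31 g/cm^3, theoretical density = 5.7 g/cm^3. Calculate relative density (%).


Relative = 5.31 / 5.7 * 100 = 93.2%

93.2


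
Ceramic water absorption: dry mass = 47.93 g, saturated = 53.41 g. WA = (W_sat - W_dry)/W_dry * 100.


WA = (53.41 - 47.93) / 47.93 * 100 = 11.43%

11.43


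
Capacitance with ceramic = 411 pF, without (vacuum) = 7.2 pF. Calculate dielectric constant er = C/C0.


er = 411 / 7.2 = 57.08

57.08


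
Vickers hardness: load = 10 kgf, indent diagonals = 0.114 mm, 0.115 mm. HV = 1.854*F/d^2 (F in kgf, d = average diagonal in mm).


d_avg = (0.114+0.115)/2 = 0.1145 mm
HV = 1.854*10/0.1145^2 = 1414

1414


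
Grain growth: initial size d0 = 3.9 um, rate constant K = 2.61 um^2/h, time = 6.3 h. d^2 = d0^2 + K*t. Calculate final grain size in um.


d^2 = 3.9^2 + 2.61*6.3 = 31.653
d = sqrt(31.653) = 5.63 um

5.63


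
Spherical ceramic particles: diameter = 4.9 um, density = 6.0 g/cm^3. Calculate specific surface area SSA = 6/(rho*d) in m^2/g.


SSA = 6 / (6.0 * 4.9) = 0.204 m^2/g

0.204


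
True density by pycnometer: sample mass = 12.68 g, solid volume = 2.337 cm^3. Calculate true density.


TD = 12.68 / 2.337 = 5.426 g/cm^3

5.426


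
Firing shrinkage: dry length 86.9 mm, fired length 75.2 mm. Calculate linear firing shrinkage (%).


FS = (86.9 - 75.2) / 86.9 * 100 = 13.46%

13.46


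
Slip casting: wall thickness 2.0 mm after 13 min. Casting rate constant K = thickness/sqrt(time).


K = 2.0 / sqrt(13) = 2.0 / 3.6056 = 0.555 mm/min^0.5

0.555


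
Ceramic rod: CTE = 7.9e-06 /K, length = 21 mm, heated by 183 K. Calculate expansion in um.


dL = 7.9e-06 * 21 * 183 * 1000 = 30.36 um

30.36


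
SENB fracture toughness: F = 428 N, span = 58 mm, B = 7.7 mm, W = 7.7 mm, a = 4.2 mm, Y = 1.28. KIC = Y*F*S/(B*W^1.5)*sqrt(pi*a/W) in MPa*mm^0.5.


KIC = 1.28*428*58/(7.7*7.7^1.5)*sqrt(pi*4.2/7.7) = 252.82

252.82


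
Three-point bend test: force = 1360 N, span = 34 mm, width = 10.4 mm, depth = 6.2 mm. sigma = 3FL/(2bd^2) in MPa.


sigma = 3*1360*34/(2*10.4*6.2^2) = 173.5 MPa

173.5


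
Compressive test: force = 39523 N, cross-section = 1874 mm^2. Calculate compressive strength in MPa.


CS = 39523 / 1874 = 21.1 MPa

21.1


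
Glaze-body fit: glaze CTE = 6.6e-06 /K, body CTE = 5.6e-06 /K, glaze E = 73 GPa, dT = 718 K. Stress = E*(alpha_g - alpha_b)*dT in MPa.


Stress = 73*1000*(6.6e-06 - 5.6e-06)*718 = 52.4 MPa

52.4


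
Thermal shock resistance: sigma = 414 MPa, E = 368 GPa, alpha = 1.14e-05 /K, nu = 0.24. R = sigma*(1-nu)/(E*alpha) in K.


R = 414*(1-0.24)/(368*1000*1.14e-05) = 75 K

75


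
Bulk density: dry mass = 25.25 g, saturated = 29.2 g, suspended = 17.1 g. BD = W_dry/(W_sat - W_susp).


BD = 25.25 / (29.2 - 17.1) = 25.25 / 12.1 = 2.087 g/cm^3

2.087


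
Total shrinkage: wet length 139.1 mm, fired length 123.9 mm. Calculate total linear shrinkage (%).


TS = (139.1 - 123.9) / 139.1 * 100 = 10.93%

10.93


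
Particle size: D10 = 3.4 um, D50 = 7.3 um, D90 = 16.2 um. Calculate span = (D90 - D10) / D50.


Span = (16.2 - 3.4) / 7.3 = 12.8 / 7.3 = 1.753

1.753


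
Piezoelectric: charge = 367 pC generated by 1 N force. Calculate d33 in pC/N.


d33 = 367 / 1 = 367.0 pC/N

367.0


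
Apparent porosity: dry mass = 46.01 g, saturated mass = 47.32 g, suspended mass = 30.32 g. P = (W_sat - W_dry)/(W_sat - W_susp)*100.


P = (47.32 - 46.01) / (47.32 - 30.32) * 100 = 1.31 / 17.0 * 100 = 7.7%

7.7


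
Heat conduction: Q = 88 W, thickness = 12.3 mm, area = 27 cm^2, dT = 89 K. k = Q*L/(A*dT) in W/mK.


k = 88*12.3/1000/(27/10000*89) = 4.5 W/mK

4.5


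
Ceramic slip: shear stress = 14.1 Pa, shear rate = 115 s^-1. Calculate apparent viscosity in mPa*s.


eta = tau/gamma * 1000 = 14.1/115 * 1000 = 122.6 mPa*s

122.6


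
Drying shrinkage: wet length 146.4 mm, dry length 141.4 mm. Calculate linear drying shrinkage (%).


DS = (146.4 - 141.4) / 146.4 * 100 = 3.42%

3.42


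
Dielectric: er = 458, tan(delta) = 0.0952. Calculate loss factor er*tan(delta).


Loss = 458 * 0.0952 = 43.602

43.602


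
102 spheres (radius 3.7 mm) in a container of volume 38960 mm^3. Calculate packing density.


V_sphere = 4/3*pi*3.7^3 = 212.1748 mm^3
Total V = 102*212.1748 = 21641.8296 mm^3
PD = 21641.8296 / 38960 = 0.555

0.555


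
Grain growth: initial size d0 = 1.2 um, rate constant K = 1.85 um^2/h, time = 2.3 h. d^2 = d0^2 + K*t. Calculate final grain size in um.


d^2 = 1.2^2 + 1.85*2.3 = 5.695
d = sqrt(5.695) = 2.39 um

2.39


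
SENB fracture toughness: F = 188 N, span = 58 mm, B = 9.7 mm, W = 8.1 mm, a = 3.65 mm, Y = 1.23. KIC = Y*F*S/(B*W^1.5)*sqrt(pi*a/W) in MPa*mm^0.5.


KIC = 1.23*188*58/(9.7*8.1^1.5)*sqrt(pi*3.65/8.1) = 71.36

71.36


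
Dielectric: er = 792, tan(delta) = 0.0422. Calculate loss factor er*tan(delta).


Loss = 792 * 0.0422 = 33.422

33.422


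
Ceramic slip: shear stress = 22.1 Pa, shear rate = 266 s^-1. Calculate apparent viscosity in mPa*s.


eta = tau/gamma * 1000 = 22.1/266 * 1000 = 83.1 mPa*s

83.1


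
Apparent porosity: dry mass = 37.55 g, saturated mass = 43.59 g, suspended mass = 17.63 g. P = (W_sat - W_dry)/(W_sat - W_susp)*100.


P = (43.59 - 37.55) / (43.59 - 17.63) * 100 = 6.04 / 25.96 * 100 = 23.3%

23.3


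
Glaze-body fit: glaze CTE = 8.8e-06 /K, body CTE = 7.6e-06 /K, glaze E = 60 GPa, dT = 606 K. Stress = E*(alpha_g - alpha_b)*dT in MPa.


Stress = 60*1000*(8.8e-06 - 7.6e-06)*606 = 43.6 MPa

43.6


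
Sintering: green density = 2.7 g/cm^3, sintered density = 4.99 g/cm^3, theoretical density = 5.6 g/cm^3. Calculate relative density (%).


Relative = 4.99 / 5.6 * 100 = 89.1%

89.1


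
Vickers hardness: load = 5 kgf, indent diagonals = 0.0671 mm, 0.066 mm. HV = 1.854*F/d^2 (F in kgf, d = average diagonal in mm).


d_avg = (0.0671+0.066)/2 = 0.06655 mm
HV = 1.854*5/0.06655^2 = 2093

2093


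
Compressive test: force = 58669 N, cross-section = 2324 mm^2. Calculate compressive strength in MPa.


CS = 58669 / 2324 = 25.2 MPa

25.2


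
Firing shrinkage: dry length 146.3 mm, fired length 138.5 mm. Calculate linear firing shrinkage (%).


FS = (146.3 - 138.5) / 146.3 * 100 = 5.33%

5.33


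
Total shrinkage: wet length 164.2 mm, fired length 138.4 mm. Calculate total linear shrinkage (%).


TS = (164.2 - 138.4) / 164.2 * 100 = 15.71%

15.71


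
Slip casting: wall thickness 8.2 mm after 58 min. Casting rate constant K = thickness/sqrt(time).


K = 8.2 / sqrt(58) = 8.2 / 7.6158 = 1.077 mm/min^0.5

1.077


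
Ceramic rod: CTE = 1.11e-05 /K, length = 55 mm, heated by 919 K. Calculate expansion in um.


dL = 1.11e-05 * 55 * 919 * 1000 = 561.05 um

561.05


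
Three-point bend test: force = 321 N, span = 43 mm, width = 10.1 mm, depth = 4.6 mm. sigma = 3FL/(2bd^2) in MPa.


sigma = 3*321*43/(2*10.1*4.6^2) = 96.9 MPa

96.9


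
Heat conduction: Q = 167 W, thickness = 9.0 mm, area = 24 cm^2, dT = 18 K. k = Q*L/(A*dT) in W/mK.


k = 167*9.0/1000/(24/10000*18) = 34.79 W/mK

34.79


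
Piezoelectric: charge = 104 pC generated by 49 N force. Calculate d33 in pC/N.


d33 = 104 / 49 = 2.1 pC/N

2.1


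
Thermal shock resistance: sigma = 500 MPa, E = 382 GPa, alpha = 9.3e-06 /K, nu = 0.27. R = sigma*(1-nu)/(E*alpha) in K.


R = 500*(1-0.27)/(382*1000*9.3e-06) = 103 K

103


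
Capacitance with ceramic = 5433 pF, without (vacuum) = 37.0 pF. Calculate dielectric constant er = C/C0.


er = 5433 / 37.0 = 146.84

146.84


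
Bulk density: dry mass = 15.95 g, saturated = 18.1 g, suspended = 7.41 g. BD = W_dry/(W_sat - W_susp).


BD = 15.95 / (18.1 - 7.41) = 15.95 / 10.69 = 1.492 g/cm^3

1.492


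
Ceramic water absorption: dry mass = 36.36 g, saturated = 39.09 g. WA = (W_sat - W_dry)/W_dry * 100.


WA = (39.09 - 36.36) / 36.36 * 100 = 7.51%

7.51


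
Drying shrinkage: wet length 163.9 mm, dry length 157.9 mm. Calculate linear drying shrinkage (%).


DS = (163.9 - 157.9) / 163.9 * 100 = 3.66%

3.66


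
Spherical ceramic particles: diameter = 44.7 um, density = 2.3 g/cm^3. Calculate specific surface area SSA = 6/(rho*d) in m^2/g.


SSA = 6 / (2.3 * 44.7) = 0.058 m^2/g

0.058


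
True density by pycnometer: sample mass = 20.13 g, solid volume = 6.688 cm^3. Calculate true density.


TD = 20.13 / 6.688 = 3.01 g/cm^3

3.01


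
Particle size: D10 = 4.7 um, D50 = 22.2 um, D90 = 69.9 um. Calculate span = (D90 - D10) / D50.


Span = (69.9 - 4.7) / 22.2 = 65.2 / 22.2 = 2.937

2.937


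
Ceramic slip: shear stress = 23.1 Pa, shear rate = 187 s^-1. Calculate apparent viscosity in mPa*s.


eta = tau/gamma * 1000 = 23.1/187 * 1000 = 123.5 mPa*s

123.5


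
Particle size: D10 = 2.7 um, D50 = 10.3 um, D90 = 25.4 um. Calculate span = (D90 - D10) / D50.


Span = (25.4 - 2.7) / 10.3 = 22.7 / 10.3 = 2.204

2.204


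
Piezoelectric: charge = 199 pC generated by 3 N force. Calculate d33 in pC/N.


d33 = 199 / 3 = 66.3 pC/N

66.3


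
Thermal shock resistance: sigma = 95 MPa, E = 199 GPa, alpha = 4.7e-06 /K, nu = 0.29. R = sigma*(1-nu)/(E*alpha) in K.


R = 95*(1-0.29)/(199*1000*4.7e-06) = 72 K

72


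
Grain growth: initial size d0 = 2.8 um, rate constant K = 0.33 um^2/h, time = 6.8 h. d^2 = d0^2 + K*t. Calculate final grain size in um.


d^2 = 2.8^2 + 0.33*6.8 = 10.084
d = sqrt(10.084) = 3.18 um

3.18


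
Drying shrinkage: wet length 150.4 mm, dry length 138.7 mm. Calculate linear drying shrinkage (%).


DS = (150.4 - 138.7) / 150.4 * 100 = 7.78%

7.78


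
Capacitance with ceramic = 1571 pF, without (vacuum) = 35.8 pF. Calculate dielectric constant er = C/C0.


er = 1571 / 35.8 = 43.88

43.88


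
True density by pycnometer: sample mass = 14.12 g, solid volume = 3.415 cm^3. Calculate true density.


TD = 14.12 / 3.415 = 4.135 g/cm^3

4.135


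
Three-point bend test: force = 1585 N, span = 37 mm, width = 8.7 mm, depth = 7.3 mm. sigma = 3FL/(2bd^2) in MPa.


sigma = 3*1585*37/(2*8.7*7.3^2) = 189.7 MPa

189.7


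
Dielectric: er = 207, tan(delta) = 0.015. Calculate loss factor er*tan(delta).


Loss = 207 * 0.015 = 3.105

3.105


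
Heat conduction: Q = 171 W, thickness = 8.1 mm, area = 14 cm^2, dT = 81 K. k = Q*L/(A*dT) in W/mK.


k = 171*8.1/1000/(14/10000*81) = 12.21 W/mK

12.21


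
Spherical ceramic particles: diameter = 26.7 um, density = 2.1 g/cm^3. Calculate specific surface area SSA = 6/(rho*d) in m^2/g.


SSA = 6 / (2.1 * 26.7) = 0.107 m^2/g

0.107


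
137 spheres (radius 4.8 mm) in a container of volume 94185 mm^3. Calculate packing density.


V_sphere = 4/3*pi*4.8^3 = 463.2467 mm^3
Total V = 137*463.2467 = 63464.7979 mm^3
PD = 63464.7979 / 94185 = 0.674

0.674


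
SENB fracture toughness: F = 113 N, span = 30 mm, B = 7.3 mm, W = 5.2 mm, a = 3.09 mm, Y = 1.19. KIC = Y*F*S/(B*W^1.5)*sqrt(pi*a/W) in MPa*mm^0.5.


KIC = 1.19*113*30/(7.3*5.2^1.5)*sqrt(pi*3.09/5.2) = 63.68

63.68


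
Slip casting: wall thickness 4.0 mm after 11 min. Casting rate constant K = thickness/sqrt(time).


K = 4.0 / sqrt(11) = 4.0 / 3.3166 = 1.206 mm/min^0.5

1.206


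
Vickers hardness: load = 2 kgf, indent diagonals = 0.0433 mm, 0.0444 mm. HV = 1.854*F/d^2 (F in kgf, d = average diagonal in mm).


d_avg = (0.0433+0.0444)/2 = 0.04385 mm
HV = 1.854*2/0.04385^2 = 1928

1928


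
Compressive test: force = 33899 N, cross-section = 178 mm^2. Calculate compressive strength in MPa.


CS = 33899 / 178 = 190.4 MPa

190.4


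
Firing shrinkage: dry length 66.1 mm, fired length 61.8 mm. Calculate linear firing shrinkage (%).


FS = (66.1 - 61.8) / 66.1 * 100 = 6.51%

6.51


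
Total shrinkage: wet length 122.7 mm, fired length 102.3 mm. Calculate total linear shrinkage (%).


TS = (122.7 - 102.3) / 122.7 * 100 = 16.63%

16.63


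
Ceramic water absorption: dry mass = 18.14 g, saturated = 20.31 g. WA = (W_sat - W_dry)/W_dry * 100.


WA = (20.31 - 18.14) / 18.14 * 100 = 11.96%

11.96


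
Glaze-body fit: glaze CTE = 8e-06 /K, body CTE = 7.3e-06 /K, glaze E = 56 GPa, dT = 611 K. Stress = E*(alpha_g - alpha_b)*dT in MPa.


Stress = 56*1000*(8e-06 - 7.3e-06)*611 = 24.0 MPa

24.0


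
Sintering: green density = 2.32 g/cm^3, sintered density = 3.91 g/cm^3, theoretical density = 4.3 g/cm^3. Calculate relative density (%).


Relative = 3.91 / 4.3 * 100 = 90.9%

90.9


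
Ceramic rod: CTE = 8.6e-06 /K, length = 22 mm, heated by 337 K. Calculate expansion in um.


dL = 8.6e-06 * 22 * 337 * 1000 = 63.76 um

63.76


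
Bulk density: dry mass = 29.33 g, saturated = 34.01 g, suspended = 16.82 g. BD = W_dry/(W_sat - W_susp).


BD = 29.33 / (34.01 - 16.82) = 29.33 / 17.19 = 1.706 g/cm^3

1.706


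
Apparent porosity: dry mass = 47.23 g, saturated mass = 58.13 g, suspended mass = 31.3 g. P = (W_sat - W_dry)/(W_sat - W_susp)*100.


P = (58.13 - 47.23) / (58.13 - 31.3) * 100 = 10.9 / 26.83 * 100 = 40.6%

40.6


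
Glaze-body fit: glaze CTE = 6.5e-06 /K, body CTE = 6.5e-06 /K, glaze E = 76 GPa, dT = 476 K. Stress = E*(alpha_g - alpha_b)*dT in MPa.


Stress = 76*1000*(6.5e-06 - 6.5e-06)*476 = 0.0 MPa

0.0


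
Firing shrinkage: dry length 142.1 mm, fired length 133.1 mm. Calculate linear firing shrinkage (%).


FS = (142.1 - 133.1) / 142.1 * 100 = 6.33%

6.33


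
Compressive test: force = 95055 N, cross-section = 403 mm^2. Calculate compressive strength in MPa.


CS = 95055 / 403 = 235.9 MPa

235.9


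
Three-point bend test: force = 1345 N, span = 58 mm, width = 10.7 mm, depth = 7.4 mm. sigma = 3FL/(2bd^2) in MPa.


sigma = 3*1345*58/(2*10.7*7.4^2) = 199.7 MPa

199.7


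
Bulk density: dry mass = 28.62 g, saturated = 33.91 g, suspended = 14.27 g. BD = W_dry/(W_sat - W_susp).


BD = 28.62 / (33.91 - 14.27) = 28.62 / 19.64 = 1.457 g/cm^3

1.457


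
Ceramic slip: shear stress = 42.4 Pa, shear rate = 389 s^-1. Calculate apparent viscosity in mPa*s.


eta = tau/gamma * 1000 = 42.4/389 * 1000 = 109.0 mPa*s

109.0


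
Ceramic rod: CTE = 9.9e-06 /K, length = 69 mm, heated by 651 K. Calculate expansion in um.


dL = 9.9e-06 * 69 * 651 * 1000 = 444.698 um

444.698


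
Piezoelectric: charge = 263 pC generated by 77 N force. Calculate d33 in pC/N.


d33 = 263 / 77 = 3.4 pC/N

3.4


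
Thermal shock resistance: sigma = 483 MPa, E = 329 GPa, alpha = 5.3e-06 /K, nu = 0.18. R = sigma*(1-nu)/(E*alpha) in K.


R = 483*(1-0.18)/(329*1000*5.3e-06) = 227 K

227


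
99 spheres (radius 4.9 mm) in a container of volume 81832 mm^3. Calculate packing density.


V_sphere = 4/3*pi*4.9^3 = 492.807 mm^3
Total V = 99*492.807 = 48787.893 mm^3
PD = 48787.893 / 81832 = 0.596

0.596


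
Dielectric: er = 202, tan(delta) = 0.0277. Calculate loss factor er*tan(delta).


Loss = 202 * 0.0277 = 5.595

5.595


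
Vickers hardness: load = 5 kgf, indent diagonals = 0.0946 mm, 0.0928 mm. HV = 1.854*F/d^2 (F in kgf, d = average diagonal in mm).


d_avg = (0.0946+0.0928)/2 = 0.0937 mm
HV = 1.854*5/0.0937^2 = 1056

1056


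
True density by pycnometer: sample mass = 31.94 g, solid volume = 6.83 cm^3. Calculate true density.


TD = 31.94 / 6.83 = 4.676 g/cm^3

4.676


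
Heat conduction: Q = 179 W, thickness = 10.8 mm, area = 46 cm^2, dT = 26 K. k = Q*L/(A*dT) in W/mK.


k = 179*10.8/1000/(46/10000*26) = 16.16 W/mK

16.16


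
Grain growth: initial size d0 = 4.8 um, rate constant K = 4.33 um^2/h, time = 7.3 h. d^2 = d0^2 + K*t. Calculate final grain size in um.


d^2 = 4.8^2 + 4.33*7.3 = 54.649
d = sqrt(54.649) = 7.39 um

7.39


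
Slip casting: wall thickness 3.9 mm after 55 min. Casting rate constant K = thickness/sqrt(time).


K = 3.9 / sqrt(55) = 3.9 / 7.4162 = 0.526 mm/min^0.5

0.526


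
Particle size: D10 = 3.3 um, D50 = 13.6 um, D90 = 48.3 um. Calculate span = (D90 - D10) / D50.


Span = (48.3 - 3.3) / 13.6 = 45.0 / 13.6 = 3.309

3.309


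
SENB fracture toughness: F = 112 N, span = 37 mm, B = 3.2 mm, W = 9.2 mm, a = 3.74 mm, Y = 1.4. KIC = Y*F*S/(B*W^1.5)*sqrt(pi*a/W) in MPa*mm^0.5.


KIC = 1.4*112*37/(3.2*9.2^1.5)*sqrt(pi*3.74/9.2) = 73.42

73.42


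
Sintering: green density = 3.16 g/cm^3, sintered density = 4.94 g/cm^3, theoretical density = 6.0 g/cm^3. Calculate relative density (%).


Relative = 4.94 / 6.0 * 100 = 82.3%

82.3


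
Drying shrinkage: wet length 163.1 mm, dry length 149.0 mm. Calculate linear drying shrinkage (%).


DS = (163.1 - 149.0) / 163.1 * 100 = 8.65%

8.65


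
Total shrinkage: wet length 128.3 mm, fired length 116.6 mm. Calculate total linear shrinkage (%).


TS = (128.3 - 116.6) / 128.3 * 100 = 9.12%

9.12


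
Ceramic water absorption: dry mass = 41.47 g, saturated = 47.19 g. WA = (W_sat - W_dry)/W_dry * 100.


WA = (47.19 - 41.47) / 41.47 * 100 = 13.79%

13.79


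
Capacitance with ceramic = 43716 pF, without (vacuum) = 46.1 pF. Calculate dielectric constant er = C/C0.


er = 43716 / 46.1 = 948.29

948.29


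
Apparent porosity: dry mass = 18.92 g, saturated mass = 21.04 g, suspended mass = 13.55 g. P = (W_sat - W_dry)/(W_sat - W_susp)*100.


P = (21.04 - 18.92) / (21.04 - 13.55) * 100 = 2.12 / 7.49 * 100 = 28.3%

28.3
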